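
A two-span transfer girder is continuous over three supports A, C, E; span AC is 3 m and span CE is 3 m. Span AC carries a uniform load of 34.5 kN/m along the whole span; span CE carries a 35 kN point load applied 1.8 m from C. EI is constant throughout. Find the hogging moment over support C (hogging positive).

Insert a hinge at C; M_C is the redundant, and each span becomes simply supported.
End slopes at the hinge C, treating each span as simply supported:
  span AC: UDL 34.5: wL³/(24EI) = 38.81/EI
  span CE: point load 35 at a = 1.8: Pab(L + b)/(6LEI) = 17.64/EI
  relative rotation θ_0 = (38.81 + 17.64)/EI = 56.45/EI
A unit hogging moment at C produces rotation L₁/(3EI) + L₂/(3EI) = 2/EI.
Compatibility: M_C·(L₁+L₂)/(3EI) = θ_0, giving M_C = 28.23 kN·m (hogging).

M_C = 28.23 kN·m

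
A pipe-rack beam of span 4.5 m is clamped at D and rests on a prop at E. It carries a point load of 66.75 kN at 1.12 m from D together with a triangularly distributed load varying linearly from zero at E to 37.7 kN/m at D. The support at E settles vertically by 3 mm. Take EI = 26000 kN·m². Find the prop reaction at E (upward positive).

R_E = 20.08 kN

Release the roller at E. Primary structure: cantilever fixed at D.
Deflection at E on the released cantilever, summing each load's contribution:
  point load 66.75 at a = 1.12: Pa²(3L − a)/(6EI) = 172.8/EI
  triangular load, peak 37.7 at the fixed end: w₀L⁴/(30EI) = 515.3/EI
  δ_0 = 688.1/EI
Tip deflection under a unit load at E: L³/(3EI) = 30.38/EI.
With EI = 26000 kN·m²: δ_0 = 0.026465 m and δ_{EE} = 0.001168 m/kN.
Compatibility — the beam at E must follow the support down by 0.003 m: δ_0 − R_E·δ_{EE} = 0.003, so R_E = (0.026465 − 0.003)/0.001168 = 20.08 kN.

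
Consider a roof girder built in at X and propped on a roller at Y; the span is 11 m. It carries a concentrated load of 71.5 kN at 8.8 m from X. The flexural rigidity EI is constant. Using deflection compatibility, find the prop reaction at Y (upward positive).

Remove the prop at Y; the released (primary) structure is a cantilever built in at X.
Downward deflection at the released point Y due to the loads:
  point load 71.5 at a = 8.8: Pa²(3L − a)/(6EI) = 22332/EI
Tip deflection under a unit load at Y: L³/(3EI) = 443.7/EI.
The prop prevents deflection at Y: R_Y = δ_0/δ_{YY} = 22332/443.7 = 50.34 kN.

R_Y = 50.34 kN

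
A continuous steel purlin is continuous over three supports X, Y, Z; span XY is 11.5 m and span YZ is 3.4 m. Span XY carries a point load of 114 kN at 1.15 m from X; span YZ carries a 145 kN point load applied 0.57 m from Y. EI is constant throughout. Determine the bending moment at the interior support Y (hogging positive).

Release continuity at Y by inserting a hinge; the redundant is the internal moment M_Y. The primary structure is two simply-supported spans XY and YZ.
Rotations at Y on the released spans (each span's end-slope, ×1/EI):
  span XY: point load 114 at a = 1.15: Pab(L + a)/(6LEI) = 248.8/EI
  span YZ: point load 145 at a = 0.57: Pab(L + b)/(6LEI) = 71.43/EI
  relative rotation θ_0 = (248.8 + 71.43)/EI = 320.2/EI
A unit hogging moment at Y produces rotation L₁/(3EI) + L₂/(3EI) = 4.967/EI.
Compatibility: M_Y·(L₁+L₂)/(3EI) = θ_0, giving M_Y = 64.47 kN·m (hogging).

M_Y = 64.47 kN·m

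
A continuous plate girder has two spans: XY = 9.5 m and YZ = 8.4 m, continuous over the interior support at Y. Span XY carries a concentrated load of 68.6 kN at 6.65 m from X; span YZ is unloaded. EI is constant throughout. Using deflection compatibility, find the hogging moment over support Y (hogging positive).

Take M_Y as the redundant. Released structure: two simple spans XY and YZ with a hinge at Y.
Rotations at Y on the released spans (each span's end-slope, ×1/EI):
  span XY: point load 68.6 at a = 6.65: Pab(L + a)/(6LEI) = 368.4/EI
  relative rotation θ_0 = (368.4 + 0)/EI = 368.4/EI
A unit hogging moment at Y produces rotation L₁/(3EI) + L₂/(3EI) = 5.967/EI.
Compatibility: M_Y·(L₁+L₂)/(3EI) = θ_0, giving M_Y = 61.74 kN·m (hogging).

M_Y = 61.74 kN·m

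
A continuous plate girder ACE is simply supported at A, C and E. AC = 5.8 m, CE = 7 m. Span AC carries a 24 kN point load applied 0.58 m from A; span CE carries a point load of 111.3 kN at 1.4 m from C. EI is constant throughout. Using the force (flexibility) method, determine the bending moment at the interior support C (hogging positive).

M_C = 64.48 kN·m

Release continuity at C by inserting a hinge; the redundant is the internal moment M_C. The primary structure is two simply-supported spans AC and CE.
End slopes at the hinge C, treating each span as simply supported:
  span AC: point load 24 at a = 0.58: Pab(L + a)/(6LEI) = 13.32/EI
  span CE: point load 111.3 at a = 1.4: Pab(L + b)/(6LEI) = 261.8/EI
  relative rotation θ_0 = (13.32 + 261.8)/EI = 275.1/EI
A unit hogging moment at C produces rotation L₁/(3EI) + L₂/(3EI) = 4.267/EI.
Slope continuity at C: θ_0 = M_C·4.267/EI, so M_C = 275.1/4.267 = 64.48 kN·m (hogging).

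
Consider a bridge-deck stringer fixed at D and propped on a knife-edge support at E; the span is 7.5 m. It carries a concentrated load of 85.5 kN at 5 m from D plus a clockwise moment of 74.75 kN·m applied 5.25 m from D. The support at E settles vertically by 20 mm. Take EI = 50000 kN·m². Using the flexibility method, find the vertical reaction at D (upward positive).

Remove the prop at E; the released (primary) structure is a cantilever built in at D.
Deflection at E on the released cantilever, summing each load's contribution:
  point load 85.5 at a = 5: Pa²(3L − a)/(6EI) = 6234/EI
  clockwise couple 74.75 at a = 5.25: M₀a(2L − a)/(2EI) = 1913/EI
  δ_0 = 8148/EI
Tip deflection under a unit load at E: L³/(3EI) = 140.6/EI.
With EI = 50000 kN·m²: δ_0 = 0.16295 m and δ_{EE} = 0.002812 m/kN.
Compatibility — the beam at E must follow the support down by 0.02 m: δ_0 − R_E·δ_{EE} = 0.02, so R_E = (0.16295 − 0.02)/0.002812 = 50.83 kN.
Vertical equilibrium: R_D = ΣP − R_E = 85.5 − 50.83 = 34.67 kN.

R_D = 34.67 kN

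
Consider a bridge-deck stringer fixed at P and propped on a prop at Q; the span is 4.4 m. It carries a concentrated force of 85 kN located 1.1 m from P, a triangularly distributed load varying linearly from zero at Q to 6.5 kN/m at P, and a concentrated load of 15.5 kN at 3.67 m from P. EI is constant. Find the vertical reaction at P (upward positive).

R_P = 92.96 kN

Choose R_Q as the redundant. The primary structure is the cantilever fixed at P.
Primary-structure tip deflection at Q by superposition:
  point load 85 at a = 1.1: Pa²(3L − a)/(6EI) = 207.4/EI
  triangular load, peak 6.5 at the fixed end: w₀L⁴/(30EI) = 81.21/EI
  point load 15.5 at a = 3.67: Pa²(3L − a)/(6EI) = 331.6/EI
  δ_0 = 620.2/EI
Flexibility coefficient — unit upward force at Q: δ_{QQ} = L³/(3EI) = 28.39/EI.
The prop prevents deflection at Q: R_Q = δ_0/δ_{QQ} = 620.2/28.39 = 21.84 kN.
Vertical equilibrium: R_P = ΣP − R_Q = 114.8 − 21.84 = 92.96 kN.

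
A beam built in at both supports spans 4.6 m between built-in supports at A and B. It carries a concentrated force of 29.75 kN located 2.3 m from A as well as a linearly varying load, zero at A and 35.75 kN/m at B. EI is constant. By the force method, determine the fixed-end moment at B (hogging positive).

Take the two fixed-end moments M_A, M_B as redundants; the released structure is the simple span AB.
On the primary (simply-supported) span, the end slopes from the loading are:
  at A: point load 29.75 at a = 2.3: Pab(L + b)/(6LEI) = 39.34/EI
  at B: point load 29.75 at a = 2.3: Pab(L + a)/(6LEI) = 39.34/EI
  at A: triangular load, peak 35.75: 7w₀L³/(360EI) = 67.66/EI
  at B: triangular load, peak 35.75: w₀L³/(45EI) = 77.33/EI
  θ_A0 = 107/EI,  θ_B0 = 116.7/EI
Flexibility coefficients: a unit moment at one end gives L/(3EI) there and L/(6EI) at the far end, so f₁₁ = f₂₂ = 1.533/EI and f₁₂ = f₂₁ = 0.7667/EI.
Compatibility — zero rotation at each built-in end:
  1.533 M_A + 0.7667 M_B = 107
  0.7667 M_A + 1.533 M_B = 116.7
Solving the pair gives M_A = 42.32 kN·m and M_B = 54.93 kN·m (hogging).

M_B = 54.93 kN·m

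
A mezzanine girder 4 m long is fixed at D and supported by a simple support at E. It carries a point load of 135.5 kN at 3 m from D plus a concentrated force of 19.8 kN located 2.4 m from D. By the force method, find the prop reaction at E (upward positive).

R_E = 94.3 kN

Remove the prop at E; the released (primary) structure is a cantilever built in at D.
Deflection at E on the released cantilever, summing each load's contribution:
  point load 135.5 at a = 3: Pa²(3L − a)/(6EI) = 1829/EI
  point load 19.8 at a = 2.4: Pa²(3L − a)/(6EI) = 182.5/EI
  δ_0 = 2012/EI
Tip deflection under a unit load at E: L³/(3EI) = 21.33/EI.
Compatibility at E: δ_0 − R_E·δ_{EE} = 0, so R_E = 2012/21.33 = 94.3 kN.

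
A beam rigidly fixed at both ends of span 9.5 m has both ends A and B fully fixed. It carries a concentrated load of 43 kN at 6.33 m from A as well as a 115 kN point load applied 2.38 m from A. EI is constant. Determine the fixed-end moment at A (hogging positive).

M_A = 184 kN·m

Take the two fixed-end moments M_A, M_B as redundants; the released structure is the simple span AB.
End rotations of the released simple span under the applied load (×1/EI):
  at A: point load 43 at a = 6.33: Pab(L + b)/(6LEI) = 191.8/EI
  at B: point load 43 at a = 6.33: Pab(L + a)/(6LEI) = 239.6/EI
  at A: point load 115 at a = 2.38: Pab(L + b)/(6LEI) = 568.2/EI
  at B: point load 115 at a = 2.38: Pab(L + a)/(6LEI) = 406.2/EI
  θ_A0 = 760/EI,  θ_B0 = 645.8/EI
Flexibility coefficients: a unit moment at one end gives L/(3EI) there and L/(6EI) at the far end, so f₁₁ = f₂₂ = 3.167/EI and f₁₂ = f₂₁ = 1.583/EI.
Compatibility — zero rotation at each built-in end:
  3.167 M_A + 1.583 M_B = 760
  1.583 M_A + 3.167 M_B = 645.8
Solving the pair gives M_A = 184 kN·m and M_B = 111.9 kN·m (hogging).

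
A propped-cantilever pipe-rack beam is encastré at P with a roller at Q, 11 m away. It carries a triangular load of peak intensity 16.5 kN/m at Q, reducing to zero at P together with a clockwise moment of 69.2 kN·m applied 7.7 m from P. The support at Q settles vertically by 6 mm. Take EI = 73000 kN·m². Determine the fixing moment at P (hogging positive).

M_P = 102.1 kN·m

Take the reaction at Q as the redundant and release it; the primary structure is a cantilever fixed at P.
Deflection at Q on the released cantilever, summing each load's contribution:
  triangular load, peak 16.5 at the free end: 11w₀L⁴/(120EI) = 22145/EI
  clockwise couple 69.2 at a = 7.7: M₀a(2L − a)/(2EI) = 3810/EI
  δ_0 = 25954/EI
Flexibility coefficient — unit upward force at Q: δ_{QQ} = L³/(3EI) = 443.7/EI.
With EI = 73000 kN·m²: δ_0 = 0.35554 m and δ_{QQ} = 0.006078 m/kN.
Compatibility — the beam at Q must follow the support down by 0.006 m: δ_0 − R_Q·δ_{QQ} = 0.006, so R_Q = (0.35554 − 0.006)/0.006078 = 57.51 kN.
Moment equilibrium about P: M_P = Σ(load moments about P) − R_Q·L = 734.7 − 57.51×11 = 102.1 kN·m.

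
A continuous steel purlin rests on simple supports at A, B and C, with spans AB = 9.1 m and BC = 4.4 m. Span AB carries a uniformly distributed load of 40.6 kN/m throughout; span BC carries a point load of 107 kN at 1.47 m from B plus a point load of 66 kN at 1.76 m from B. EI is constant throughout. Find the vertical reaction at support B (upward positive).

R_B = 406.8 kN

Release continuity at B by inserting a hinge; the redundant is the internal moment M_B. The primary structure is two simply-supported spans AB and BC.
Discontinuity in slope at B on the released structure — sum the simple-span end rotations:
  span AB: UDL 40.6: wL³/(24EI) = 1275/EI
  span BC: point load 107 at a = 1.47: Pab(L + b)/(6LEI) = 128/EI
  span BC: point load 66 at a = 1.76: Pab(L + b)/(6LEI) = 81.78/EI
  relative rotation θ_0 = (1275 + 209.7)/EI = 1485/EI
A unit hogging moment at B produces rotation L₁/(3EI) + L₂/(3EI) = 4.5/EI.
Compatibility: M_B·(L₁+L₂)/(3EI) = θ_0, giving M_B = 329.9 kN·m (hogging).
Span AB, ΣM about A with M_B applied at B: R_B^{AB}·9.1 = 1681 + 329.9, so R_B^{AB} = 221 kN and R_A = 369.5 − 221 = 148.5 kN.
Span BC, ΣM about C: R_B^{BC}·4.4 = 487.8 + 329.9, so R_B^{BC} = 185.8 kN and R_C = 173 − 185.8 = -12.83 kN.
R_B = 221 + 185.8 = 406.8 kN.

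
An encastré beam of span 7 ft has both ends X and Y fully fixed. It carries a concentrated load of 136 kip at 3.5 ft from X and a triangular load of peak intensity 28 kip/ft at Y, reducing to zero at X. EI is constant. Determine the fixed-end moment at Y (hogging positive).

M_Y = 187.6 kip·ft

Take the two fixed-end moments M_X, M_Y as redundants; the released structure is the simple span XY.
End rotations of the released simple span under the applied load (×1/EI):
  at X: point load 136 at a = 3.5: Pab(L + b)/(6LEI) = 416.5/EI
  at Y: point load 136 at a = 3.5: Pab(L + a)/(6LEI) = 416.5/EI
  at X: triangular load, peak 28: 7w₀L³/(360EI) = 186.7/EI
  at Y: triangular load, peak 28: w₀L³/(45EI) = 213.4/EI
  θ_X0 = 603.2/EI,  θ_Y0 = 629.9/EI
Flexibility coefficients: a unit moment at one end gives L/(3EI) there and L/(6EI) at the far end, so f₁₁ = f₂₂ = 2.333/EI and f₁₂ = f₂₁ = 1.167/EI.
Compatibility — zero rotation at each built-in end:
  2.333 M_X + 1.167 M_Y = 603.2
  1.167 M_X + 2.333 M_Y = 629.9
Solving the pair gives M_X = 164.7 kip·ft and M_Y = 187.6 kip·ft (hogging).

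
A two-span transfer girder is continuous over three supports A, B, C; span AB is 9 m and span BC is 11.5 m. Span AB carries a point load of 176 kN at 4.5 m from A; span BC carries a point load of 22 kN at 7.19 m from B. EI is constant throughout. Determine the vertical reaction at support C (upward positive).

R_C = 0.4287 kN

Release continuity at B by inserting a hinge; the redundant is the internal moment M_B. The primary structure is two simply-supported spans AB and BC.
Rotations at B on the released spans (each span's end-slope, ×1/EI):
  span AB: point load 176 at a = 4.5: Pab(L + a)/(6LEI) = 891/EI
  span BC: point load 22 at a = 7.19: Pab(L + b)/(6LEI) = 156.2/EI
  relative rotation θ_0 = (891 + 156.2)/EI = 1047/EI
A unit hogging moment at B produces rotation L₁/(3EI) + L₂/(3EI) = 6.833/EI.
Slope continuity at B: θ_0 = M_B·6.833/EI, so M_B = 1047/6.833 = 153.3 kN·m (hogging).
Span BC, ΣM about C: R_B^{BC}·11.5 = 94.82 + 153.3, so R_B^{BC} = 21.57 kN and R_C = 22 − 21.57 = 0.4287 kN.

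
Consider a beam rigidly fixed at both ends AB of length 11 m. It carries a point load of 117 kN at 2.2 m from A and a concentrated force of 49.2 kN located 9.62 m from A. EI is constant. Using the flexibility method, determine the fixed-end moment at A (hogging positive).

M_A = 172.2 kN·m

Release both end moments; the primary structure is a simply-supported span AB with redundants M_A and M_B.
On the primary (simply-supported) span, the end slopes from the loading are:
  at A: point load 117 at a = 2.2: Pab(L + b)/(6LEI) = 679.5/EI
  at B: point load 117 at a = 2.2: Pab(L + a)/(6LEI) = 453/EI
  at A: point load 49.2 at a = 9.62: Pab(L + b)/(6LEI) = 122.5/EI
  at B: point load 49.2 at a = 9.62: Pab(L + a)/(6LEI) = 204.1/EI
  θ_A0 = 802.1/EI,  θ_B0 = 657.1/EI
Flexibility coefficients: a unit moment at one end gives L/(3EI) there and L/(6EI) at the far end, so f₁₁ = f₂₂ = 3.667/EI and f₁₂ = f₂₁ = 1.833/EI.
Compatibility — zero rotation at each built-in end:
  3.667 M_A + 1.833 M_B = 802.1
  1.833 M_A + 3.667 M_B = 657.1
Solving the pair gives M_A = 172.2 kN·m and M_B = 93.11 kN·m (hogging).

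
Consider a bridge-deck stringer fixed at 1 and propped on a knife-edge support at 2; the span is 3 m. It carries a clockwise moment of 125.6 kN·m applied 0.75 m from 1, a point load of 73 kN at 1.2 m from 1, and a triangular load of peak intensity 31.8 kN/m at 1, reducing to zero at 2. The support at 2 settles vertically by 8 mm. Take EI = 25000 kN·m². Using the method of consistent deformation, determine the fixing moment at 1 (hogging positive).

M_1 = 171 kN·m

Choose R_2 as the redundant. The primary structure is the cantilever fixed at 1.
Free-end deflection of the primary structure under the applied loading (downward +):
  clockwise couple 125.6 at a = 0.75: M₀a(2L − a)/(2EI) = 247.3/EI
  point load 73 at a = 1.2: Pa²(3L − a)/(6EI) = 136.7/EI
  triangular load, peak 31.8 at the fixed end: w₀L⁴/(30EI) = 85.86/EI
  δ_0 = 469.8/EI
Flexibility coefficient — unit upward force at 2: δ_{22} = L³/(3EI) = 9/EI.
With EI = 25000 kN·m²: δ_0 = 0.018792 m and δ_{22} = 0.00036 m/kN.
Compatibility — the beam at 2 must follow the support down by 0.008 m: δ_0 − R_2·δ_{22} = 0.008, so R_2 = (0.018792 − 0.008)/0.00036 = 29.98 kN.
Moment equilibrium about 1: M_1 = Σ(load moments about 1) − R_2·L = 260.9 − 29.98×3 = 171 kN·m.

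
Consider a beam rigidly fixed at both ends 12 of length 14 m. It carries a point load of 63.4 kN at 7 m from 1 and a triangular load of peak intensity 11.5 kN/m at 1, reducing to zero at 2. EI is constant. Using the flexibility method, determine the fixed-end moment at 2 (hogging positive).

Release both end moments; the primary structure is a simply-supported span 12 with redundants M_1 and M_2.
Simple-span end rotations at 1 and 2 under the given loads:
  at 1: point load 63.4 at a = 7: Pab(L + b)/(6LEI) = 776.6/EI
  at 2: point load 63.4 at a = 7: Pab(L + a)/(6LEI) = 776.6/EI
  at 1: triangular load, peak 11.5: w₀L³/(45EI) = 701.2/EI
  at 2: triangular load, peak 11.5: 7w₀L³/(360EI) = 613.6/EI
  θ_10 = 1478/EI,  θ_20 = 1390/EI
Flexibility coefficients: a unit moment at one end gives L/(3EI) there and L/(6EI) at the far end, so f₁₁ = f₂₂ = 4.667/EI and f₁₂ = f₂₁ = 2.333/EI.
Compatibility — zero rotation at each built-in end:
  4.667 M_1 + 2.333 M_2 = 1478
  2.333 M_1 + 4.667 M_2 = 1390
Solving the pair gives M_1 = 223.7 kN·m and M_2 = 186.1 kN·m (hogging).

M_2 = 186.1 kN·m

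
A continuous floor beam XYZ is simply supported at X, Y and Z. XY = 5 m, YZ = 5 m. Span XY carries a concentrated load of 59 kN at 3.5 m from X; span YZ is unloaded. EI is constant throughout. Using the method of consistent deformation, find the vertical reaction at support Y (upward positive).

R_Y = 51.83 kN

Take M_Y as the redundant. Released structure: two simple spans XY and YZ with a hinge at Y.
End slopes at the hinge Y, treating each span as simply supported:
  span XY: point load 59 at a = 3.5: Pab(L + a)/(6LEI) = 87.76/EI
  relative rotation θ_0 = (87.76 + 0)/EI = 87.76/EI
A unit hogging moment at Y produces rotation L₁/(3EI) + L₂/(3EI) = 3.333/EI.
Slope continuity at Y: θ_0 = M_Y·3.333/EI, so M_Y = 87.76/3.333 = 26.33 kN·m (hogging).
Span XY, ΣM about X with M_Y applied at Y: R_Y^{XY}·5 = 206.5 + 26.33, so R_Y^{XY} = 46.57 kN and R_X = 59 − 46.57 = 12.43 kN.
Span YZ, ΣM about Z: R_Y^{YZ}·5 = 0 + 26.33, so R_Y^{YZ} = 5.266 kN and R_Z = 0 − 5.266 = -5.266 kN.
R_Y = 46.57 + 5.266 = 51.83 kN.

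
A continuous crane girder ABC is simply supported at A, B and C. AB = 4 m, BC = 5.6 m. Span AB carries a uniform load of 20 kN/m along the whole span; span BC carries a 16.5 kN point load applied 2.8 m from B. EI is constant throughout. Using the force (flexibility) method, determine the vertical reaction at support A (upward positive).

R_A = 33.31 kN

Release continuity at B by inserting a hinge; the redundant is the internal moment M_B. The primary structure is two simply-supported spans AB and BC.
End slopes at the hinge B, treating each span as simply supported:
  span AB: UDL 20: wL³/(24EI) = 53.33/EI
  span BC: point load 16.5 at a = 2.8: Pab(L + b)/(6LEI) = 32.34/EI
  relative rotation θ_0 = (53.33 + 32.34)/EI = 85.67/EI
A unit hogging moment at B produces rotation L₁/(3EI) + L₂/(3EI) = 3.2/EI.
Compatibility: M_B·(L₁+L₂)/(3EI) = θ_0, giving M_B = 26.77 kN·m (hogging).
Span AB, ΣM about A with M_B applied at B: R_B^{AB}·4 = 160 + 26.77, so R_B^{AB} = 46.69 kN and R_A = 80 − 46.69 = 33.31 kN.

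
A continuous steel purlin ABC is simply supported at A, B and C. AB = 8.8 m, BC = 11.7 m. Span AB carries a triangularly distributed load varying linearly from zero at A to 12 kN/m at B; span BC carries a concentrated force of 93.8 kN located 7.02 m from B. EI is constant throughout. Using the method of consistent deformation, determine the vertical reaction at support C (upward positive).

R_C = 45.01 kN

Release continuity at B by inserting a hinge; the redundant is the internal moment M_B. The primary structure is two simply-supported spans AB and BC.
Discontinuity in slope at B on the released structure — sum the simple-span end rotations:
  span AB: triangular load, peak 12: w₀L³/(45EI) = 181.7/EI
  span BC: point load 93.8 at a = 7.02: Pab(L + b)/(6LEI) = 719.1/EI
  relative rotation θ_0 = (181.7 + 719.1)/EI = 900.8/EI
A unit hogging moment at B produces rotation L₁/(3EI) + L₂/(3EI) = 6.833/EI.
Compatibility: M_B·(L₁+L₂)/(3EI) = θ_0, giving M_B = 131.8 kN·m (hogging).
Span BC, ΣM about C: R_B^{BC}·11.7 = 439 + 131.8, so R_B^{BC} = 48.79 kN and R_C = 93.8 − 48.79 = 45.01 kN.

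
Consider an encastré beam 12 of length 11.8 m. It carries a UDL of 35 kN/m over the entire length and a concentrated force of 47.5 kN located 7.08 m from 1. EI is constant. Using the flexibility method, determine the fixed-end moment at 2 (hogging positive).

M_2 = 486.8 kN·m

Take the two fixed-end moments M_1, M_2 as redundants; the released structure is the simple span 12.
Simple-span end rotations at 1 and 2 under the given loads:
  at 1: UDL 35: wL³/(24EI) = 2396/EI
  at 2: UDL 35: wL³/(24EI) = 2396/EI
  at 1: point load 47.5 at a = 7.08: Pab(L + b)/(6LEI) = 370.4/EI
  at 2: point load 47.5 at a = 7.08: Pab(L + a)/(6LEI) = 423.3/EI
  θ_10 = 2766/EI,  θ_20 = 2819/EI
Flexibility coefficients: a unit moment at one end gives L/(3EI) there and L/(6EI) at the far end, so f₁₁ = f₂₂ = 3.933/EI and f₁₂ = f₂₁ = 1.967/EI.
Compatibility — zero rotation at each built-in end:
  3.933 M_1 + 1.967 M_2 = 2766
  1.967 M_1 + 3.933 M_2 = 2819
Solving the pair gives M_1 = 459.9 kN·m and M_2 = 486.8 kN·m (hogging).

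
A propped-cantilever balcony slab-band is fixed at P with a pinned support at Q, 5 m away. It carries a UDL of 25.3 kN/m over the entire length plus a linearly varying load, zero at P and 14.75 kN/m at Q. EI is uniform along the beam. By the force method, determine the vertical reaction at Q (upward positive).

Choose R_Q as the redundant. The primary structure is the cantilever fixed at P.
Downward deflection at the released point Q due to the loads:
  UDL 25.3: wL⁴/(8EI) = 1977/EI
  triangular load, peak 14.75 at the free end: 11w₀L⁴/(120EI) = 845.1/EI
  δ_0 = 2822/EI
Flexibility coefficient — unit upward force at Q: δ_{QQ} = L³/(3EI) = 41.67/EI.
The prop prevents deflection at Q: R_Q = δ_0/δ_{QQ} = 2822/41.67 = 67.72 kN.

R_Q = 67.72 kN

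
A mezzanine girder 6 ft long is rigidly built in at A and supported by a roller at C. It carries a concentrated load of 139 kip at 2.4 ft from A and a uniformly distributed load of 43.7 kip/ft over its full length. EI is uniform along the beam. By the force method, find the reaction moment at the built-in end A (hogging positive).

M_A = 356.8 kip·ft

Remove the prop at C; the released (primary) structure is a cantilever built in at A.
Downward deflection at the released point C due to the loads:
  point load 139 at a = 2.4: Pa²(3L − a)/(6EI) = 2082/EI
  UDL 43.7: wL⁴/(8EI) = 7079/EI
  δ_0 = 9161/EI
Tip deflection under a unit load at C: L³/(3EI) = 72/EI.
The prop prevents deflection at C: R_C = δ_0/δ_{CC} = 9161/72 = 127.2 kip.
Moment equilibrium about A: M_A = Σ(load moments about A) − R_C·L = 1120 − 127.2×6 = 356.8 kip·ft.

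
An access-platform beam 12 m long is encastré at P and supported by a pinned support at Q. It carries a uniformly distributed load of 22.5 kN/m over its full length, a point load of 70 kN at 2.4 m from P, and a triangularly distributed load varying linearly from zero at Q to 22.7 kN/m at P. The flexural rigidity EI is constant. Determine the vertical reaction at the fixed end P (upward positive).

R_P = 343.8 kN

Release the roller at Q. Primary structure: cantilever fixed at P.
Deflection at Q on the released cantilever, summing each load's contribution:
  UDL 22.5: wL⁴/(8EI) = 58320/EI
  point load 70 at a = 2.4: Pa²(3L − a)/(6EI) = 2258/EI
  triangular load, peak 22.7 at the fixed end: w₀L⁴/(30EI) = 15690/EI
  δ_0 = 76268/EI
Flexibility coefficient — unit upward force at Q: δ_{QQ} = L³/(3EI) = 576/EI.
Compatibility at Q: δ_0 − R_Q·δ_{QQ} = 0, so R_Q = 76268/576 = 132.4 kN.
Vertical equilibrium: R_P = ΣP − R_Q = 476.2 − 132.4 = 343.8 kN.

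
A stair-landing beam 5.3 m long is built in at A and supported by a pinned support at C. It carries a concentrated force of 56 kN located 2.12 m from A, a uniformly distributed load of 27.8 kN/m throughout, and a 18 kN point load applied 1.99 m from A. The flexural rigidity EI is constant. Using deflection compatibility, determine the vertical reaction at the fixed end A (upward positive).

Take the reaction at C as the redundant and release it; the primary structure is a cantilever fixed at A.
Free-end deflection of the primary structure under the applied loading (downward +):
  point load 56 at a = 2.12: Pa²(3L − a)/(6EI) = 578/EI
  UDL 27.8: wL⁴/(8EI) = 2742/EI
  point load 18 at a = 1.99: Pa²(3L − a)/(6EI) = 165.3/EI
  δ_0 = 3485/EI
Flexibility coefficient — unit upward force at C: δ_{CC} = L³/(3EI) = 49.63/EI.
Compatibility at C: δ_0 − R_C·δ_{CC} = 0, so R_C = 3485/49.63 = 70.23 kN.
Vertical equilibrium: R_A = ΣP − R_C = 221.3 − 70.23 = 151.1 kN.

R_A = 151.1 kN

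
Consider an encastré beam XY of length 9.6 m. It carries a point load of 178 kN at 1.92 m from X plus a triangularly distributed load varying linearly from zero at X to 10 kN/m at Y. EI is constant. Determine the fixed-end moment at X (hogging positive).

Take the two fixed-end moments M_X, M_Y as redundants; the released structure is the simple span XY.
Simple-span end rotations at X and Y under the given loads:
  at X: point load 178 at a = 1.92: Pab(L + b)/(6LEI) = 787.4/EI
  at Y: point load 178 at a = 1.92: Pab(L + a)/(6LEI) = 524.9/EI
  at X: triangular load, peak 10: 7w₀L³/(360EI) = 172/EI
  at Y: triangular load, peak 10: w₀L³/(45EI) = 196.6/EI
  θ_X0 = 959.4/EI,  θ_Y0 = 721.6/EI
Flexibility coefficients: a unit moment at one end gives L/(3EI) there and L/(6EI) at the far end, so f₁₁ = f₂₂ = 3.2/EI and f₁₂ = f₂₁ = 1.6/EI.
Compatibility — zero rotation at each built-in end:
  3.2 M_X + 1.6 M_Y = 959.4
  1.6 M_X + 3.2 M_Y = 721.6
Solving the pair gives M_X = 249.4 kN·m and M_Y = 100.8 kN·m (hogging).

M_X = 249.4 kN·m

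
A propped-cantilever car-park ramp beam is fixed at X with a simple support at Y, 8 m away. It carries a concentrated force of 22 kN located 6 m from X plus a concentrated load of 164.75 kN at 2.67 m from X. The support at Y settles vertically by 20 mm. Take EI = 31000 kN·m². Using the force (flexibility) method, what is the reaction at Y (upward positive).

R_Y = 34.75 kN

Remove the prop at Y; the released (primary) structure is a cantilever built in at X.
Deflection at Y on the released cantilever, summing each load's contribution:
  point load 22 at a = 6: Pa²(3L − a)/(6EI) = 2376/EI
  point load 164.75 at a = 2.67: Pa²(3L − a)/(6EI) = 4175/EI
  δ_0 = 6551/EI
Flexibility coefficient — unit upward force at Y: δ_{YY} = L³/(3EI) = 170.7/EI.
With EI = 31000 kN·m²: δ_0 = 0.21133 m and δ_{YY} = 0.005505 m/kN.
Compatibility — the beam at Y must follow the support down by 0.02 m: δ_0 − R_Y·δ_{YY} = 0.02, so R_Y = (0.21133 − 0.02)/0.005505 = 34.75 kN.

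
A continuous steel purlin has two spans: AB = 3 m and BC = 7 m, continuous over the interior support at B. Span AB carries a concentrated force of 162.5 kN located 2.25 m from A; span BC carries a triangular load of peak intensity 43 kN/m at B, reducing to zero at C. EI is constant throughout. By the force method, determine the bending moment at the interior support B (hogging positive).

M_B = 122.3 kN·m

Take M_B as the redundant. Released structure: two simple spans AB and BC with a hinge at B.
Rotations at B on the released spans (each span's end-slope, ×1/EI):
  span AB: point load 162.5 at a = 2.25: Pab(L + a)/(6LEI) = 79.98/EI
  span BC: triangular load, peak 43: w₀L³/(45EI) = 327.8/EI
  relative rotation θ_0 = (79.98 + 327.8)/EI = 407.7/EI
A unit hogging moment at B produces rotation L₁/(3EI) + L₂/(3EI) = 3.333/EI.
Compatibility: M_B·(L₁+L₂)/(3EI) = θ_0, giving M_B = 122.3 kN·m (hogging).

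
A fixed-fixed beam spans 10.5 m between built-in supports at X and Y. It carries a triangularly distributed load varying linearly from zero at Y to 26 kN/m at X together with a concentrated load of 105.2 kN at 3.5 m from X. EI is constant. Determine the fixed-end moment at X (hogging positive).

Release both end moments; the primary structure is a simply-supported span XY with redundants M_X and M_Y.
On the primary (simply-supported) span, the end slopes from the loading are:
  at X: triangular load, peak 26: w₀L³/(45EI) = 668.9/EI
  at Y: triangular load, peak 26: 7w₀L³/(360EI) = 585.2/EI
  at X: point load 105.2 at a = 3.5: Pab(L + b)/(6LEI) = 715.9/EI
  at Y: point load 105.2 at a = 3.5: Pab(L + a)/(6LEI) = 572.8/EI
  θ_X0 = 1385/EI,  θ_Y0 = 1158/EI
Flexibility coefficients: a unit moment at one end gives L/(3EI) there and L/(6EI) at the far end, so f₁₁ = f₂₂ = 3.5/EI and f₁₂ = f₂₁ = 1.75/EI.
Compatibility — zero rotation at each built-in end:
  3.5 M_X + 1.75 M_Y = 1385
  1.75 M_X + 3.5 M_Y = 1158
Solving the pair gives M_X = 307 kN·m and M_Y = 177.4 kN·m (hogging).

M_X = 307 kN·m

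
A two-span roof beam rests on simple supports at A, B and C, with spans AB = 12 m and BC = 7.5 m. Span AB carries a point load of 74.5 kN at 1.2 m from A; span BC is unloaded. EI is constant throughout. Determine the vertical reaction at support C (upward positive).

Insert a hinge at B; M_B is the redundant, and each span becomes simply supported.
End slopes at the hinge B, treating each span as simply supported:
  span AB: point load 74.5 at a = 1.2: Pab(L + a)/(6LEI) = 177/EI
  relative rotation θ_0 = (177 + 0)/EI = 177/EI
A unit hogging moment at B produces rotation L₁/(3EI) + L₂/(3EI) = 6.5/EI.
Compatibility: M_B·(L₁+L₂)/(3EI) = θ_0, giving M_B = 27.23 kN·m (hogging).
Span BC, ΣM about C: R_B^{BC}·7.5 = 0 + 27.23, so R_B^{BC} = 3.631 kN and R_C = 0 − 3.631 = -3.631 kN.

R_C = -3.631 kN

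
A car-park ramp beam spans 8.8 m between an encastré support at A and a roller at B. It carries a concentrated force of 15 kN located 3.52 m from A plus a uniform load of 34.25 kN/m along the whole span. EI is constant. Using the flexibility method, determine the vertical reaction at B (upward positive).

R_B = 116.1 kN

Remove the prop at B; the released (primary) structure is a cantilever built in at A.
Downward deflection at the released point B due to the loads:
  point load 15 at a = 3.52: Pa²(3L − a)/(6EI) = 708.7/EI
  UDL 34.25: wL⁴/(8EI) = 25674/EI
  δ_0 = 26383/EI
Tip deflection under a unit load at B: L³/(3EI) = 227.2/EI.
Compatibility at B: δ_0 − R_B·δ_{BB} = 0, so R_B = 26383/227.2 = 116.1 kN.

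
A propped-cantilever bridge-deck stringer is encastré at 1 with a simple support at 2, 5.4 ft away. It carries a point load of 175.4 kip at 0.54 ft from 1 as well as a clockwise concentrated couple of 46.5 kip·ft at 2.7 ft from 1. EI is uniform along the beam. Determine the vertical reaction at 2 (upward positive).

R_2 = 12.23 kip

Remove the prop at 2; the released (primary) structure is a cantilever built in at 1.
Primary-structure tip deflection at 2 by superposition:
  point load 175.4 at a = 0.54: Pa²(3L − a)/(6EI) = 133.5/EI
  clockwise couple 46.5 at a = 2.7: M₀a(2L − a)/(2EI) = 508.5/EI
  δ_0 = 642/EI
Flexibility coefficient — unit upward force at 2: δ_{22} = L³/(3EI) = 52.49/EI.
The prop prevents deflection at 2: R_2 = δ_0/δ_{22} = 642/52.49 = 12.23 kip.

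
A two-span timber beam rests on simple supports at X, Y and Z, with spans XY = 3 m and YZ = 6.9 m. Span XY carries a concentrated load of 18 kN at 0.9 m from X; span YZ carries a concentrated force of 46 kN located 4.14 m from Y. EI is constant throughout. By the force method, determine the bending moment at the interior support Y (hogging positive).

M_Y = 39.4 kN·m

Take M_Y as the redundant. Released structure: two simple spans XY and YZ with a hinge at Y.
End slopes at the hinge Y, treating each span as simply supported:
  span XY: point load 18 at a = 0.9: Pab(L + a)/(6LEI) = 7.371/EI
  span YZ: point load 46 at a = 4.14: Pab(L + b)/(6LEI) = 122.6/EI
  relative rotation θ_0 = (7.371 + 122.6)/EI = 130/EI
A unit hogging moment at Y produces rotation L₁/(3EI) + L₂/(3EI) = 3.3/EI.
Compatibility: M_Y·(L₁+L₂)/(3EI) = θ_0, giving M_Y = 39.4 kN·m (hogging).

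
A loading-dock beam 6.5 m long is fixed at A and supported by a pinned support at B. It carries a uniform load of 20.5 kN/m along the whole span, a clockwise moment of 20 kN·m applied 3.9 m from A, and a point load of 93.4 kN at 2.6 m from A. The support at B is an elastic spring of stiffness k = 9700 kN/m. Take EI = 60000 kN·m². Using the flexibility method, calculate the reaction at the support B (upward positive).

R_B = 68.64 kN

Release the roller at B. Primary structure: cantilever fixed at A.
Free-end deflection of the primary structure under the applied loading (downward +):
  UDL 20.5: wL⁴/(8EI) = 4574/EI
  clockwise couple 20 at a = 3.9: M₀a(2L − a)/(2EI) = 354.9/EI
  point load 93.4 at a = 2.6: Pa²(3L − a)/(6EI) = 1778/EI
  δ_0 = 6708/EI
Flexibility coefficient — unit upward force at B: δ_{BB} = L³/(3EI) = 91.54/EI.
With EI = 60000 kN·m²: δ_0 = 0.11179 m and δ_{BB} = 0.001526 m/kN.
Compatibility — the spring shortens by R_B/k under the reaction it provides: δ_0 − R_B·δ_{BB} = R_B/k. With 1/k = 0.000103 m/kN, R_B = δ_0 / (δ_{BB} + 1/k) = 0.11179 / (0.001526 + 0.000103) = 68.64 kN.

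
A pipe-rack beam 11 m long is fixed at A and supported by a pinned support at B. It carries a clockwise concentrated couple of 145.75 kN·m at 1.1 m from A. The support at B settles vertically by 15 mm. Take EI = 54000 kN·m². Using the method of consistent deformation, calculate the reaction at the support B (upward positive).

Choose R_B as the redundant. The primary structure is the cantilever fixed at A.
Deflection at B on the released cantilever, summing each load's contribution:
  clockwise couple 145.75 at a = 1.1: M₀a(2L − a)/(2EI) = 1675/EI
Flexibility coefficient — unit upward force at B: δ_{BB} = L³/(3EI) = 443.7/EI.
With EI = 54000 kN·m²: δ_0 = 0.031026 m and δ_{BB} = 0.008216 m/kN.
Compatibility — the beam at B must follow the support down by 0.015 m: δ_0 − R_B·δ_{BB} = 0.015, so R_B = (0.031026 − 0.015)/0.008216 = 1.951 kN.

R_B = 1.951 kN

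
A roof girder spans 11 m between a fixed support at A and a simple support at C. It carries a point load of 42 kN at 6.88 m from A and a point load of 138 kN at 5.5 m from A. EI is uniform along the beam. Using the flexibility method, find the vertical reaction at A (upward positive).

R_A = 117.4 kN

Choose R_C as the redundant. The primary structure is the cantilever fixed at A.
Downward deflection at the released point C due to the loads:
  point load 42 at a = 6.88: Pa²(3L − a)/(6EI) = 8655/EI
  point load 138 at a = 5.5: Pa²(3L − a)/(6EI) = 19133/EI
  δ_0 = 27788/EI
Flexibility coefficient — unit upward force at C: δ_{CC} = L³/(3EI) = 443.7/EI.
The prop prevents deflection at C: R_C = δ_0/δ_{CC} = 27788/443.7 = 62.63 kN.
Vertical equilibrium: R_A = ΣP − R_C = 180 − 62.63 = 117.4 kN.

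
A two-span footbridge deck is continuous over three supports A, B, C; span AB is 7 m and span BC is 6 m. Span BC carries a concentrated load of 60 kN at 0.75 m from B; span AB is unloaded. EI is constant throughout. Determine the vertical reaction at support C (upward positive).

R_C = 4.66 kN

Insert a hinge at B; M_B is the redundant, and each span becomes simply supported.
End slopes at the hinge B, treating each span as simply supported:
  span BC: point load 60 at a = 0.75: Pab(L + b)/(6LEI) = 73.83/EI
  relative rotation θ_0 = (0 + 73.83)/EI = 73.83/EI
A unit hogging moment at B produces rotation L₁/(3EI) + L₂/(3EI) = 4.333/EI.
Slope continuity at B: θ_0 = M_B·4.333/EI, so M_B = 73.83/4.333 = 17.04 kN·m (hogging).
Span BC, ΣM about C: R_B^{BC}·6 = 315 + 17.04, so R_B^{BC} = 55.34 kN and R_C = 60 − 55.34 = 4.66 kN.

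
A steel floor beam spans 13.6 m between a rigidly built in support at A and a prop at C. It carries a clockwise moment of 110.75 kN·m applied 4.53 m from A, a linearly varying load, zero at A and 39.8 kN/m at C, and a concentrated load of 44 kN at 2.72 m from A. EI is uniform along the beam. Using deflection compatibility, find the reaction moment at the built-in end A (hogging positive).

Remove the prop at C; the released (primary) structure is a cantilever built in at A.
Deflection at C on the released cantilever, summing each load's contribution:
  clockwise couple 110.75 at a = 4.53: M₀a(2L − a)/(2EI) = 5687/EI
  triangular load, peak 39.8 at the free end: 11w₀L⁴/(120EI) = 124810/EI
  point load 44 at a = 2.72: Pa²(3L − a)/(6EI) = 2066/EI
  δ_0 = 132563/EI
Flexibility coefficient — unit upward force at C: δ_{CC} = L³/(3EI) = 838.5/EI.
The prop prevents deflection at C: R_C = δ_0/δ_{CC} = 132563/838.5 = 158.1 kN.
Moment equilibrium about A: M_A = Σ(load moments about A) − R_C·L = 2684 − 158.1×13.6 = 534.1 kN·m.

M_A = 534.1 kN·m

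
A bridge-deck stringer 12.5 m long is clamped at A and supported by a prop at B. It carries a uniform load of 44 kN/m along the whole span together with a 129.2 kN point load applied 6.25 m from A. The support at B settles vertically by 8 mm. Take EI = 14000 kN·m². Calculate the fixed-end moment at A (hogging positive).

M_A = 1164 kN·m

Take the reaction at B as the redundant and release it; the primary structure is a cantilever fixed at A.
Free-end deflection of the primary structure under the applied loading (downward +):
  UDL 44: wL⁴/(8EI) = 134277/EI
  point load 129.2 at a = 6.25: Pa²(3L − a)/(6EI) = 26286/EI
  δ_0 = 160563/EI
Tip deflection under a unit load at B: L³/(3EI) = 651/EI.
With EI = 14000 kN·m²: δ_0 = 11.469 m and δ_{BB} = 0.046503 m/kN.
Compatibility — the beam at B must follow the support down by 0.008 m: δ_0 − R_B·δ_{BB} = 0.008, so R_B = (11.469 − 0.008)/0.046503 = 246.5 kN.
Moment equilibrium about A: M_A = Σ(load moments about A) − R_B·L = 4245 − 246.5×12.5 = 1164 kN·m.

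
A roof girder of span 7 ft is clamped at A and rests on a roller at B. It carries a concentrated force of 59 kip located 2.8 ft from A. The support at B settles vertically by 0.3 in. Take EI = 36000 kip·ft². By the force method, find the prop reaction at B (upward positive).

Take the reaction at B as the redundant and release it; the primary structure is a cantilever fixed at A.
Deflection at B on the released cantilever, summing each load's contribution:
  point load 59 at a = 2.8: Pa²(3L − a)/(6EI) = 1403/EI
Flexibility coefficient — unit upward force at B: δ_{BB} = L³/(3EI) = 114.3/EI.
With EI = 36000 kip·ft²: δ_0 = 0.038975 ft and δ_{BB} = 0.003176 ft/kip.
Compatibility — the beam at B must follow the support down by 0.025 ft: δ_0 − R_B·δ_{BB} = 0.025, so R_B = (0.038975 − 0.025)/0.003176 = 4.4 kip.

R_B = 4.4 kip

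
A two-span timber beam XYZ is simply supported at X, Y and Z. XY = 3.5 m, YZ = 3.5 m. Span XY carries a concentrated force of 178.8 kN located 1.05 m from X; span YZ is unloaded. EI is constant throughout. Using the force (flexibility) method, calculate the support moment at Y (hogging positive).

M_Y = 42.71 kN·m

Release continuity at Y by inserting a hinge; the redundant is the internal moment M_Y. The primary structure is two simply-supported spans XY and YZ.
Discontinuity in slope at Y on the released structure — sum the simple-span end rotations:
  span XY: point load 178.8 at a = 1.05: Pab(L + a)/(6LEI) = 99.66/EI
  relative rotation θ_0 = (99.66 + 0)/EI = 99.66/EI
A unit hogging moment at Y produces rotation L₁/(3EI) + L₂/(3EI) = 2.333/EI.
Compatibility: M_Y·(L₁+L₂)/(3EI) = θ_0, giving M_Y = 42.71 kN·m (hogging).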